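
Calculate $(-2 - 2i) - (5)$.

(-2 - 5) + (-2 - 0)i = -7 - 2i


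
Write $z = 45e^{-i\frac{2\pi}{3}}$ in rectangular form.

a = r cos θ = 45 * -1/2 = -45/2
b = r sin θ = 45 * -sqrt(3)/2 = -45*sqrt(3)/2
z = -45/2 - (45*sqrt(3)/2)i


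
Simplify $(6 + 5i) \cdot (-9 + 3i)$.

(a1*a2 - b1*b2) + (a1*b2 + b1*a2)i
= (-54 - 15) + (18 + (-45))i
= -69 - 27i


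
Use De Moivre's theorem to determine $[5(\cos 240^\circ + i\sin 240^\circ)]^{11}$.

By De Moivre: z^n = r^n(cos(nθ) + i sin(nθ))
= 5^11(cos(11*240°) + i sin(11*240°))
= 48828125(cos 120° + i sin 120°)
= -48828125/2 + (48828125*sqrt(3)/2)i


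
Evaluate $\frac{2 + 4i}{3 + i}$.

Multiply numerator and denominator by conjugate (3 - i):
= (2 + 4i)(3 - i) / (3^2 + 1^2)
= (10 + 10i) / 10
= 1 + i


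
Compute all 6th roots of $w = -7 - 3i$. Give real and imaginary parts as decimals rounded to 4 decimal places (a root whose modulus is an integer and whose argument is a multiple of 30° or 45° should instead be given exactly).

|w| = sqrt(58) ≈ 7.615773, arg(w) ≈ 203.198591°
Root modulus = sqrt(58)^(1/6) ≈ 1.402660
Root arguments: θ_k = (arg(w) + 360°k)/6 for k = 0, 1, ..., 5
Compute each root as (root modulus)(cos θ_k + i sin θ_k) using full-precision intermediates, then round to 4 decimal places.
Roots: 1.1647 + 0.7816i, -0.0946 + 1.3995i, -1.2593 + 0.6178i, -1.1647 - 0.7816i, 0.0946 - 1.3995i, 1.2593 - 0.6178i


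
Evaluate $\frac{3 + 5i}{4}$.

Divisor is real, so divide each part by 4:
= 3/4 + (5/4)i


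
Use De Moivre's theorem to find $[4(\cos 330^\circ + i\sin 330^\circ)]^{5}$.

By De Moivre: z^n = r^n(cos(nθ) + i sin(nθ))
= 4^5(cos(5*330°) + i sin(5*330°))
= 1024(cos 210° + i sin 210°)
= -512*sqrt(3) - 512i


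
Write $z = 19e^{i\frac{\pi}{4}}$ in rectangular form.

a = r cos θ = 19 * sqrt(2)/2 = 19*sqrt(2)/2
b = r sin θ = 19 * sqrt(2)/2 = 19*sqrt(2)/2
z = 19*sqrt(2)/2 + (19*sqrt(2)/2)i


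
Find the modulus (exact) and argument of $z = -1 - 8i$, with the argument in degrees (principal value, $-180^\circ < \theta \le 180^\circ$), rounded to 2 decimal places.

|z| = sqrt((-1)^2 + (-8)^2) = sqrt(65)
arg(z) = arctan(b/a) = arctan(-8/-1) (quadrant-adjusted) = -97.13°


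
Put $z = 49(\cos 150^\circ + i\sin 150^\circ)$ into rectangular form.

a = r cos θ = 49 * -sqrt(3)/2 = -49*sqrt(3)/2
b = r sin θ = 49 * 1/2 = 49/2
z = -49*sqrt(3)/2 + (49/2)i


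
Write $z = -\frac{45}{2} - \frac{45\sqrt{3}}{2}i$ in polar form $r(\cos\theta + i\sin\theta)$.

r = |z| = sqrt(a^2 + b^2) = sqrt((-45/2)^2 + (-45*sqrt(3)/2)^2) = sqrt(2025/4 + 6075/4) = sqrt(2025) = 45
θ = arctan(b/a) = arctan(-38.9711/-22.5) (quadrant-adjusted) = 240°
z = 45(cos 240° + i sin 240°)


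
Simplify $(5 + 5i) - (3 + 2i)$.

(5 - 3) + (5 - 2)i = 2 + 3i


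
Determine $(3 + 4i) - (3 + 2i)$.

(3 - 3) + (4 - 2)i = 2i


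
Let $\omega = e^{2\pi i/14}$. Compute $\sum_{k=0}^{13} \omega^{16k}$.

Let ζ = ω^16 = e^(2πi·16/14). Since 14 ∤ 16, ζ ≠ 1.
Sum = Σ_{k=0}^{13} ζ^k = (ζ^14 - 1)/(ζ - 1) = (ω^{16·14} - 1)/(ζ - 1) = (1 - 1)/(ζ - 1) = 0


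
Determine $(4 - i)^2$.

(a + bi)^2 = a^2 - b^2 + 2abi
= 4^2 - (-1)^2 + 2*4*(-1)i
= 15 - 8i


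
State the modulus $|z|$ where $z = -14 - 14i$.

|z| = sqrt(a^2 + b^2) = sqrt((-14)^2 + (-14)^2) = sqrt(392) = sqrt(392)


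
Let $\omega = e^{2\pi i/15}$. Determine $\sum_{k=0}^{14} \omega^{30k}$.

Since 15 divides 30, ω^30 = (ω^15)^2 = 1^2 = 1, so every term is 1.
Sum = 15 · 1 = 15


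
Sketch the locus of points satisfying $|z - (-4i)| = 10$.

|z - z0| = r describes a circle centered at z0 with radius r
Here z0 = -4i and r = 10
Locus: Circle centered at (0, -4) with radius 10


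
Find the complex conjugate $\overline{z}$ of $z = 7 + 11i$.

If z = a + bi, then conjugate(z) = a - bi
conjugate(7 + 11i) = 7 - 11i


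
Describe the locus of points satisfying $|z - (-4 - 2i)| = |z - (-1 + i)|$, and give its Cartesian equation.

|z - z1| = |z - z2| means z is equidistant from z1 and z2,
i.e. the perpendicular bisector of the segment from (-4, -2) to (-1, 1) (midpoint (-5/2, -1/2)).
With z = x + yi, square both sides:
(x - (-4))^2 + (y - (-2))^2 = (x - (-1))^2 + (y - 1)^2
The x^2 and y^2 terms cancel: 6x + 6y = 2 - 20 = -18
Simplify: x + y = -3
Locus: Perpendicular bisector of the segment from (-4, -2) to (-1, 1): the line x + y = -3


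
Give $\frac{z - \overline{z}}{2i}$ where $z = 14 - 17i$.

z - conjugate(z) = 2bi
(z - conjugate(z))/(2i) = 2bi/(2i) = b = -17


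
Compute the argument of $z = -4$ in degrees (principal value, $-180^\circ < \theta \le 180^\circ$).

b = 0 and a < 0, so z lies on the negative real axis: θ = 180°


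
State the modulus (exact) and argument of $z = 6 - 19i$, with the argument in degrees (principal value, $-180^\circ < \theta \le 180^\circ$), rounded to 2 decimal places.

|z| = sqrt(6^2 + (-19)^2) = sqrt(397)
arg(z) = arctan(b/a) = arctan(-19/6) (quadrant-adjusted) = -72.47°


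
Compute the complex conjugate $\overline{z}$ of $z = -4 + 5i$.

If z = a + bi, then conjugate(z) = a - bi
conjugate(-4 + 5i) = -4 - 5i


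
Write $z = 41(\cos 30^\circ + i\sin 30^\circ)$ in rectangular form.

a = r cos θ = 41 * sqrt(3)/2 = 41*sqrt(3)/2
b = r sin θ = 41 * 1/2 = 41/2
z = 41*sqrt(3)/2 + (41/2)i


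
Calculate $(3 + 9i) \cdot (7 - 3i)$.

(a1*a2 - b1*b2) + (a1*b2 + b1*a2)i
= (21 - (-27)) + (-9 + 63)i
= 48 + 54i


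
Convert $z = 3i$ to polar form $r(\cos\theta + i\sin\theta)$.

r = |z| = sqrt(a^2 + b^2) = sqrt((0)^2 + (3)^2) = sqrt(0 + 9) = sqrt(9) = 3
a = 0 and b > 0, so z lies on the positive imaginary axis: θ = 90°
z = 3(cos 90° + i sin 90°)


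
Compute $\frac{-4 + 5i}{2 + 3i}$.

Multiply numerator and denominator by conjugate (2 - 3i):
= (-4 + 5i)(2 - 3i) / (2^2 + 3^2)
= (7 + 22i) / 13
= 7/13 + (22/13)i


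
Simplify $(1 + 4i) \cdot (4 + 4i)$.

(a1*a2 - b1*b2) + (a1*b2 + b1*a2)i
= (4 - 16) + (4 + 16)i
= -12 + 20i


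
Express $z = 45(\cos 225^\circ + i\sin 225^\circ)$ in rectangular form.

a = r cos θ = 45 * -sqrt(2)/2 = -45*sqrt(2)/2
b = r sin θ = 45 * -sqrt(2)/2 = -45*sqrt(2)/2
z = -45*sqrt(2)/2 - (45*sqrt(2)/2)i


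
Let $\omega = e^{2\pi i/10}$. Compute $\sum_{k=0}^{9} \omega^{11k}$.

Let ζ = ω^11 = e^(2πi·11/10). Since 10 ∤ 11, ζ ≠ 1.
Sum = Σ_{k=0}^{9} ζ^k = (ζ^10 - 1)/(ζ - 1) = (ω^{11·10} - 1)/(ζ - 1) = (1 - 1)/(ζ - 1) = 0


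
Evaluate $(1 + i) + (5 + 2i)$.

(1 + 5) + (1 + 2)i = 6 + 3i


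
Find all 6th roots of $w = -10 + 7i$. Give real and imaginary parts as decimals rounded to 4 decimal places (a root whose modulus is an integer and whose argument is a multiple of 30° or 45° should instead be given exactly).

|w| = sqrt(149) ≈ 12.206556, arg(w) ≈ 145.007980°
Root modulus = sqrt(149)^(1/6) ≈ 1.517396
Root arguments: θ_k = (arg(w) + 360°k)/6 for k = 0, 1, ..., 5
Compute each root as (root modulus)(cos θ_k + i sin θ_k) using full-precision intermediates, then round to 4 decimal places.
Roots: 1.3844 + 0.6212i, 0.1542 + 1.5095i, -1.2302 + 0.8883i, -1.3844 - 0.6212i, -0.1542 - 1.5095i, 1.2302 - 0.8883i


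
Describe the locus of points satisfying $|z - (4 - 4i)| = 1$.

|z - z0| = r describes a circle centered at z0 with radius r
Here z0 = 4 - 4i and r = 1
Locus: Circle centered at (4, -4) with radius 1


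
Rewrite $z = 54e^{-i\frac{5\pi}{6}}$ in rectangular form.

a = r cos θ = 54 * -sqrt(3)/2 = -27*sqrt(3)
b = r sin θ = 54 * -1/2 = -27
z = -27*sqrt(3) - 27i


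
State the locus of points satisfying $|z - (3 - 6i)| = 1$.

|z - z0| = r describes a circle centered at z0 with radius r
Here z0 = 3 - 6i and r = 1
Locus: Circle centered at (3, -6) with radius 1


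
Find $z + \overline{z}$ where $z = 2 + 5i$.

z + conjugate(z) = (a + bi) + (a - bi) = 2a
= 2 * 2 = 4


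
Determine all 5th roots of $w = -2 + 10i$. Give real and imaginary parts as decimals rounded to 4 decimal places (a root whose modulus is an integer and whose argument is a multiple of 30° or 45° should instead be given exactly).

|w| = sqrt(104) ≈ 10.198039, arg(w) ≈ 101.309932°
Root modulus = sqrt(104)^(1/5) ≈ 1.591121
Root arguments: θ_k = (arg(w) + 360°k)/5 for k = 0, 1, ..., 4
Compute each root as (root modulus)(cos θ_k + i sin θ_k) using full-precision intermediates, then round to 4 decimal places.
Roots: 1.4927 + 0.5510i, -0.0628 + 1.5899i, -1.5315 + 0.4316i, -0.8837 - 1.3232i, 0.9853 - 1.2493i


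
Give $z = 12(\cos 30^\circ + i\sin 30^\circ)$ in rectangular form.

a = r cos θ = 12 * sqrt(3)/2 = 6*sqrt(3)
b = r sin θ = 12 * 1/2 = 6
z = 6*sqrt(3) + 6i


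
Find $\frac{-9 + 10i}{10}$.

Divisor is real, so divide each part by 10:
= -9/10 + i


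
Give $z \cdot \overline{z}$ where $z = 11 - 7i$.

z * conjugate(z) = |z|^2 = a^2 + b^2
= 11^2 + (-7)^2 = 170


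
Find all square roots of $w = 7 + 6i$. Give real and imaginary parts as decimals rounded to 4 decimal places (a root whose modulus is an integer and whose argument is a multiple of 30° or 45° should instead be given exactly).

|w| = sqrt(85) ≈ 9.219544, arg(w) ≈ 40.601295°
Root modulus = sqrt(85)^(1/2) ≈ 3.036370
Root arguments: θ_k = (arg(w) + 360°k)/2 for k = 0, 1, ..., 1
Compute each root as (root modulus)(cos θ_k + i sin θ_k) using full-precision intermediates, then round to 4 decimal places.
Roots: 2.8478 + 1.0535i, -2.8478 - 1.0535i


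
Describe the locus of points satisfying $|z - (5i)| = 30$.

|z - z0| = r describes a circle centered at z0 with radius r
Here z0 = 5i and r = 30
Locus: Circle centered at (0, 5) with radius 30


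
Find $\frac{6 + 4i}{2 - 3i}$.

Multiply numerator and denominator by conjugate (2 + 3i):
= (6 + 4i)(2 + 3i) / (2^2 + (-3)^2)
= (26i) / 13
= 2i


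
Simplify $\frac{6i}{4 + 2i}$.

Multiply numerator and denominator by conjugate (4 - 2i):
= (6i)(4 - 2i) / (4^2 + 2^2)
= (12 + 24i) / 20
Divide through by 4: (3 + 6i) / 5
= 3/5 + (6/5)i


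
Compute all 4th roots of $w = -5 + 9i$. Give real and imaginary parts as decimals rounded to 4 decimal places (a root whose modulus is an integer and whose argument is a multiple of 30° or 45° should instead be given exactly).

|w| = sqrt(106) ≈ 10.295630, arg(w) ≈ 119.054604°
Root modulus = sqrt(106)^(1/4) ≈ 1.791279
Root arguments: θ_k = (arg(w) + 360°k)/4 for k = 0, 1, ..., 3
Compute each root as (root modulus)(cos θ_k + i sin θ_k) using full-precision intermediates, then round to 4 decimal places.
Roots: 1.5550 + 0.8892i, -0.8892 + 1.5550i, -1.5550 - 0.8892i, 0.8892 - 1.5550i


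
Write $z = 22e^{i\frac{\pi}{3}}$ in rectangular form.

a = r cos θ = 22 * 1/2 = 11
b = r sin θ = 22 * sqrt(3)/2 = 11*sqrt(3)
z = 11 + 11*sqrt(3)i


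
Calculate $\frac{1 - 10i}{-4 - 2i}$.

Multiply numerator and denominator by conjugate (-4 + 2i):
= (1 - 10i)(-4 + 2i) / ((-4)^2 + (-2)^2)
= (16 + 42i) / 20
Divide through by 2: (8 + 21i) / 10
= 4/5 + (21/10)i


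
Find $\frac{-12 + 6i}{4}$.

Divisor is real, so divide each part by 4:
= -3 + (3/2)i


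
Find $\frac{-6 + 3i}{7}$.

Divisor is real, so divide each part by 7:
= -6/7 + (3/7)i


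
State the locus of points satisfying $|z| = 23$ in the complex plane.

|z| = 23 means sqrt(x^2 + y^2) = 23
This is a circle of radius 23 centered at the origin


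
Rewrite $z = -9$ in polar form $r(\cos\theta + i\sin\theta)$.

r = |z| = sqrt(a^2 + b^2) = sqrt((-9)^2 + (0)^2) = sqrt(81 + 0) = sqrt(81) = 9
b = 0 and a < 0, so z lies on the negative real axis: θ = 180°
z = 9(cos 180° + i sin 180°)


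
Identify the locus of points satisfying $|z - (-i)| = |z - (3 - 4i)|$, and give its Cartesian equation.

|z - z1| = |z - z2| means z is equidistant from z1 and z2,
i.e. the perpendicular bisector of the segment from (0, -1) to (3, -4) (midpoint (3/2, -5/2)).
With z = x + yi, square both sides:
(x - 0)^2 + (y - (-1))^2 = (x - 3)^2 + (y - (-4))^2
The x^2 and y^2 terms cancel: 6x + (-6)y = 25 - 1 = 24
Simplify: x - y = 4
Locus: Perpendicular bisector of the segment from (0, -1) to (3, -4): the line x - y = 4


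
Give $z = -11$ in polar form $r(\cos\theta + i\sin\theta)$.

r = |z| = sqrt(a^2 + b^2) = sqrt((-11)^2 + (0)^2) = sqrt(121 + 0) = sqrt(121) = 11
b = 0 and a < 0, so z lies on the negative real axis: θ = 180°
z = 11(cos 180° + i sin 180°)


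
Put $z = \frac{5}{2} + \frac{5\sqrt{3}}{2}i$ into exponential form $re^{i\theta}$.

r = |z| = sqrt((5/2)^2 + (5*sqrt(3)/2)^2) = sqrt(25/4 + 75/4) = sqrt(25) = 5
θ = arctan(b/a) = arctan(4.3301/2.5) (quadrant-adjusted) = 60° = π/3
z = 5e^(i*π/3)


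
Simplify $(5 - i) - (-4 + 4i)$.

(5 - (-4)) + (-1 - 4)i = 9 - 5i


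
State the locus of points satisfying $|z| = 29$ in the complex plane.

|z| = 29 means sqrt(x^2 + y^2) = 29
This is a circle of radius 29 centered at the origin


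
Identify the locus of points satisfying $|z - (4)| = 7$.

|z - z0| = r describes a circle centered at z0 with radius r
Here z0 = 4 and r = 7
Locus: Circle centered at (4, 0) with radius 7


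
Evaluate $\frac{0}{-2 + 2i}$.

Multiply numerator and denominator by conjugate (-2 - 2i):
= (0)(-2 - 2i) / ((-2)^2 + 2^2)
= (0) / 8
= 0


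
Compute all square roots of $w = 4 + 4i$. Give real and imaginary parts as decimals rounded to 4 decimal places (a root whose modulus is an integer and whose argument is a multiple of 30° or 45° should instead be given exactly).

|w| = sqrt(32) ≈ 5.656854, arg(w) = 45°
Root modulus = sqrt(32)^(1/2) ≈ 2.378414
Root arguments: θ_k = (45° + 360°k)/2 for k = 0, 1, ..., 1
Compute each root as (root modulus)(cos θ_k + i sin θ_k) using full-precision intermediates, then round to 4 decimal places.
Roots: 2.1974 + 0.9102i, -2.1974 - 0.9102i


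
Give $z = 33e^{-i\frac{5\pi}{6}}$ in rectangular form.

a = r cos θ = 33 * -sqrt(3)/2 = -33*sqrt(3)/2
b = r sin θ = 33 * -1/2 = -33/2
z = -33*sqrt(3)/2 - (33/2)i


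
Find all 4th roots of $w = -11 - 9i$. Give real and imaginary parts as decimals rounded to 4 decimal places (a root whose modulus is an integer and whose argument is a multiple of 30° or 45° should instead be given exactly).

|w| = sqrt(202) ≈ 14.212670, arg(w) ≈ 219.289407°
Root modulus = sqrt(202)^(1/4) ≈ 1.941641
Root arguments: θ_k = (arg(w) + 360°k)/4 for k = 0, 1, ..., 3
Compute each root as (root modulus)(cos θ_k + i sin θ_k) using full-precision intermediates, then round to 4 decimal places.
Roots: 1.1186 + 1.5870i, -1.5870 + 1.1186i, -1.1186 - 1.5870i, 1.5870 - 1.1186i


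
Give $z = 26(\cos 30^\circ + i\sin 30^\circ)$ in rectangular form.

a = r cos θ = 26 * sqrt(3)/2 = 13*sqrt(3)
b = r sin θ = 26 * 1/2 = 13
z = 13*sqrt(3) + 13i


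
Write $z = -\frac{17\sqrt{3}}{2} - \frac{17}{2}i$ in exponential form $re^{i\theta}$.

r = |z| = sqrt((-17*sqrt(3)/2)^2 + (-17/2)^2) = sqrt(867/4 + 289/4) = sqrt(289) = 17
θ = arctan(b/a) = arctan(-8.5/-14.7224) (quadrant-adjusted) = -150° = -5π/6
z = 17e^(-i*5π/6)


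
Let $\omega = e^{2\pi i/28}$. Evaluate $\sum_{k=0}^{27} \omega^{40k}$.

Let ζ = ω^40 = e^(2πi·40/28). Since 28 ∤ 40, ζ ≠ 1.
Sum = Σ_{k=0}^{27} ζ^k = (ζ^28 - 1)/(ζ - 1) = (ω^{40·28} - 1)/(ζ - 1) = (1 - 1)/(ζ - 1) = 0


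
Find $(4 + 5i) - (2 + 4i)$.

(4 - 2) + (5 - 4)i = 2 + i


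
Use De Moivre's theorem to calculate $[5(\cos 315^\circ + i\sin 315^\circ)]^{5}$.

By De Moivre: z^n = r^n(cos(nθ) + i sin(nθ))
= 5^5(cos(5*315°) + i sin(5*315°))
= 3125(cos 135° + i sin 135°)
= -3125*sqrt(2)/2 + (3125*sqrt(2)/2)i


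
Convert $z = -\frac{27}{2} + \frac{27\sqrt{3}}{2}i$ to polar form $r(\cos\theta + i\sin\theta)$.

r = |z| = sqrt(a^2 + b^2) = sqrt((-27/2)^2 + (27*sqrt(3)/2)^2) = sqrt(729/4 + 2187/4) = sqrt(729) = 27
θ = arctan(b/a) = arctan(23.3827/-13.5) (quadrant-adjusted) = 120°
z = 27(cos 120° + i sin 120°)


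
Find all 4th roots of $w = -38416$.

|w| = 38416, arg(w) = 180°
Root modulus = 38416^(1/4) = 14
Root arguments: θ_k = (180° + 360°k)/4 for k = 0, 1, ..., 3
Roots: 7*sqrt(2) + 7*sqrt(2)i, -7*sqrt(2) + 7*sqrt(2)i, -7*sqrt(2) - 7*sqrt(2)i, 7*sqrt(2) - 7*sqrt(2)i


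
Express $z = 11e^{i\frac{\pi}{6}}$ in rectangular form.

a = r cos θ = 11 * sqrt(3)/2 = 11*sqrt(3)/2
b = r sin θ = 11 * 1/2 = 11/2
z = 11*sqrt(3)/2 + (11/2)i


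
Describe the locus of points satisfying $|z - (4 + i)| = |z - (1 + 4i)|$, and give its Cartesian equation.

|z - z1| = |z - z2| means z is equidistant from z1 and z2,
i.e. the perpendicular bisector of the segment from (4, 1) to (1, 4) (midpoint (5/2, 5/2)).
With z = x + yi, square both sides:
(x - 4)^2 + (y - 1)^2 = (x - 1)^2 + (y - 4)^2
The x^2 and y^2 terms cancel: -6x + 6y = 17 - 17 = 0
Simplify: x - y = 0
Locus: Perpendicular bisector of the segment from (4, 1) to (1, 4): the line x - y = 0


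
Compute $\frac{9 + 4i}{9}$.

Divisor is real, so divide each part by 9:
= 1 + (4/9)i


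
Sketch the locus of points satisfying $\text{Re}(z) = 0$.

Re(z) = x where z = x + yi; the equation x = 0 is satisfied by all points with that x-coordinate
Locus: Vertical line x = 0


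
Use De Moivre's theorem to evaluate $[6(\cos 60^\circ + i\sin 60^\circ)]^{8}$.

By De Moivre: z^n = r^n(cos(nθ) + i sin(nθ))
= 6^8(cos(8*60°) + i sin(8*60°))
= 1679616(cos 120° + i sin 120°)
= -839808 + 839808*sqrt(3)i


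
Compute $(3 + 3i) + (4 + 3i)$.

(3 + 4) + (3 + 3)i = 7 + 6i


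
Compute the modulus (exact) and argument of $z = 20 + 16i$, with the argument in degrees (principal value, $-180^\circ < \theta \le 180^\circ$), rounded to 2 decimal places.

|z| = sqrt(20^2 + 16^2) = sqrt(656)
arg(z) = arctan(b/a) = arctan(16/20) (quadrant-adjusted) = 38.66°


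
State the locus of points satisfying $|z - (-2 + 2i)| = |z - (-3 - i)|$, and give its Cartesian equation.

|z - z1| = |z - z2| means z is equidistant from z1 and z2,
i.e. the perpendicular bisector of the segment from (-2, 2) to (-3, -1) (midpoint (-5/2, 1/2)).
With z = x + yi, square both sides:
(x - (-2))^2 + (y - 2)^2 = (x - (-3))^2 + (y - (-1))^2
The x^2 and y^2 terms cancel: -2x + (-6)y = 10 - 8 = 2
Simplify: x + 3y = -1
Locus: Perpendicular bisector of the segment from (-2, 2) to (-3, -1): the line x + 3y = -1


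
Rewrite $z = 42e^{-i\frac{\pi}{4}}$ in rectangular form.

a = r cos θ = 42 * sqrt(2)/2 = 21*sqrt(2)
b = r sin θ = 42 * -sqrt(2)/2 = -21*sqrt(2)
z = 21*sqrt(2) - 21*sqrt(2)i


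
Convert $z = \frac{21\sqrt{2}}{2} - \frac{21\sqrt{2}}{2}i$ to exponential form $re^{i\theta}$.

r = |z| = sqrt((21*sqrt(2)/2)^2 + (-21*sqrt(2)/2)^2) = sqrt(441/2 + 441/2) = sqrt(441) = 21
θ = arctan(b/a) = arctan(-14.8492/14.8492) (quadrant-adjusted) = -45° = -π/4
z = 21e^(-i*π/4)


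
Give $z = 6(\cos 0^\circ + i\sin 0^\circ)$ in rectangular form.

a = r cos θ = 6 * 1 = 6
b = r sin θ = 6 * 0 = 0
z = 6


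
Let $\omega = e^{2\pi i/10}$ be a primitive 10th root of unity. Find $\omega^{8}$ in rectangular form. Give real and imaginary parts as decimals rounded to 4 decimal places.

ω^8 = e^(2πi·8/10) = e^(i·8π/5)
= cos(8π/5) + i sin(8π/5)
= 0.3090 - 0.9511i


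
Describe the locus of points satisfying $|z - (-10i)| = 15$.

|z - z0| = r describes a circle centered at z0 with radius r
Here z0 = -10i and r = 15
Locus: Circle centered at (0, -10) with radius 15


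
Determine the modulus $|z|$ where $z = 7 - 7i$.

|z| = sqrt(a^2 + b^2) = sqrt(7^2 + (-7)^2) = sqrt(98) = sqrt(98)


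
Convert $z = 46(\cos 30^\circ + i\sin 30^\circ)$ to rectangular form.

a = r cos θ = 46 * sqrt(3)/2 = 23*sqrt(3)
b = r sin θ = 46 * 1/2 = 23
z = 23*sqrt(3) + 23i


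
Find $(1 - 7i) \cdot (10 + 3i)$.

(a1*a2 - b1*b2) + (a1*b2 + b1*a2)i
= (10 - (-21)) + (3 + (-70))i
= 31 - 67i


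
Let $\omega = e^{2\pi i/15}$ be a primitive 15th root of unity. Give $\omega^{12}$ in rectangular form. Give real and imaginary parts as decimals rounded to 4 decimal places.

ω^12 = e^(2πi·12/15) = e^(i·8π/5)
= cos(8π/5) + i sin(8π/5)
= 0.3090 - 0.9511i


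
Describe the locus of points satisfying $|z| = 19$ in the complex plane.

|z| = 19 means sqrt(x^2 + y^2) = 19
This is a circle of radius 19 centered at the origin


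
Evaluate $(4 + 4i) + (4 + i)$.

(4 + 4) + (4 + 1)i = 8 + 5i


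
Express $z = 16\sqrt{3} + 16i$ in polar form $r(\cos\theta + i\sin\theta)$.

r = |z| = sqrt(a^2 + b^2) = sqrt((16*sqrt(3))^2 + (16)^2) = sqrt(768 + 256) = sqrt(1024) = 32
θ = arctan(b/a) = arctan(16/27.7128) (quadrant-adjusted) = 30°
z = 32(cos 30° + i sin 30°)


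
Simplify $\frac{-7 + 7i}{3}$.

Divisor is real, so divide each part by 3:
= -7/3 + (7/3)i


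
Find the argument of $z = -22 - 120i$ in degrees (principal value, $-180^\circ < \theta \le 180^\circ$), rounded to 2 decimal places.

θ = arctan(b/a) = arctan(-120/-22) (quadrant-adjusted) = -100.39°


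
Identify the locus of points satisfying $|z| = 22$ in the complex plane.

|z| = 22 means sqrt(x^2 + y^2) = 22
This is a circle of radius 22 centered at the origin


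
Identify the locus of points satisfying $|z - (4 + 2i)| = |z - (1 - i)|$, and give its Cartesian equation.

|z - z1| = |z - z2| means z is equidistant from z1 and z2,
i.e. the perpendicular bisector of the segment from (4, 2) to (1, -1) (midpoint (5/2, 1/2)).
With z = x + yi, square both sides:
(x - 4)^2 + (y - 2)^2 = (x - 1)^2 + (y - (-1))^2
The x^2 and y^2 terms cancel: -6x + (-6)y = 2 - 20 = -18
Simplify: x + y = 3
Locus: Perpendicular bisector of the segment from (4, 2) to (1, -1): the line x + y = 3


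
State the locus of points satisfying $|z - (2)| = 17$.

|z - z0| = r describes a circle centered at z0 with radius r
Here z0 = 2 and r = 17
Locus: Circle centered at (2, 0) with radius 17


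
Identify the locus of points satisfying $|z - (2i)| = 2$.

|z - z0| = r describes a circle centered at z0 with radius r
Here z0 = 2i and r = 2
Locus: Circle centered at (0, 2) with radius 2


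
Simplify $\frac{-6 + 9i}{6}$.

Divisor is real, so divide each part by 6:
= -1 + (3/2)i


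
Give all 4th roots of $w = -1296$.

|w| = 1296, arg(w) = 180°
Root modulus = 1296^(1/4) = 6
Root arguments: θ_k = (180° + 360°k)/4 for k = 0, 1, ..., 3
Roots: 3*sqrt(2) + 3*sqrt(2)i, -3*sqrt(2) + 3*sqrt(2)i, -3*sqrt(2) - 3*sqrt(2)i, 3*sqrt(2) - 3*sqrt(2)i


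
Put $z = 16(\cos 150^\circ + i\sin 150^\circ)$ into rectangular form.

a = r cos θ = 16 * -sqrt(3)/2 = -8*sqrt(3)
b = r sin θ = 16 * 1/2 = 8
z = -8*sqrt(3) + 8i


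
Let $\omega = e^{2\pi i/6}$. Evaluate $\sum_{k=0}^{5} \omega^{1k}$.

Let ζ = ω^1 = e^(2πi·1/6). Since 6 ∤ 1, ζ ≠ 1.
Sum = Σ_{k=0}^{5} ζ^k = (ζ^6 - 1)/(ζ - 1) = (ω^{1·6} - 1)/(ζ - 1) = (1 - 1)/(ζ - 1) = 0


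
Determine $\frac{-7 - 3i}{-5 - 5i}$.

Multiply numerator and denominator by conjugate (-5 + 5i):
= (-7 - 3i)(-5 + 5i) / ((-5)^2 + (-5)^2)
= (50 - 20i) / 50
Divide through by 10: (5 - 2i) / 5
= 1 - (2/5)i


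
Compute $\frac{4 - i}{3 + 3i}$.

Multiply numerator and denominator by conjugate (3 - 3i):
= (4 - i)(3 - 3i) / (3^2 + 3^2)
= (9 - 15i) / 18
Divide through by 3: (3 - 5i) / 6
= 1/2 - (5/6)i


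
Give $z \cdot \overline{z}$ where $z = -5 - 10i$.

z * conjugate(z) = |z|^2 = a^2 + b^2
= (-5)^2 + (-10)^2 = 125


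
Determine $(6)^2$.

(a + bi)^2 = a^2 - b^2 + 2abi
= 6^2 - 0^2 + 2*6*0i
= 36


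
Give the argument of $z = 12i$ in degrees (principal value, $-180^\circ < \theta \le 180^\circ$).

a = 0 and b > 0, so z lies on the positive imaginary axis: θ = 90°


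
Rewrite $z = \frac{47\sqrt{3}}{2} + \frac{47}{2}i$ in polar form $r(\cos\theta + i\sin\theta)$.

r = |z| = sqrt(a^2 + b^2) = sqrt((47*sqrt(3)/2)^2 + (47/2)^2) = sqrt(6627/4 + 2209/4) = sqrt(2209) = 47
θ = arctan(b/a) = arctan(23.5/40.7032) (quadrant-adjusted) = 30°
z = 47(cos 30° + i sin 30°)


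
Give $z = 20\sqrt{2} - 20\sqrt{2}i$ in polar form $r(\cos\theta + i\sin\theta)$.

r = |z| = sqrt(a^2 + b^2) = sqrt((20*sqrt(2))^2 + (-20*sqrt(2))^2) = sqrt(800 + 800) = sqrt(1600) = 40
θ = arctan(b/a) = arctan(-28.2843/28.2843) (quadrant-adjusted) = 315°
z = 40(cos 315° + i sin 315°)


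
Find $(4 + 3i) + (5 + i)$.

(4 + 5) + (3 + 1)i = 9 + 4i


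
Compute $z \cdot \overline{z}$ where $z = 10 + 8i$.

z * conjugate(z) = |z|^2 = a^2 + b^2
= 10^2 + 8^2 = 164


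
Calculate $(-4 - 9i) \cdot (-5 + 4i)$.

(a1*a2 - b1*b2) + (a1*b2 + b1*a2)i
= (20 - (-36)) + (-16 + 45)i
= 56 + 29i


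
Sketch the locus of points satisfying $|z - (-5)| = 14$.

|z - z0| = r describes a circle centered at z0 with radius r
Here z0 = -5 and r = 14
Locus: Circle centered at (-5, 0) with radius 14


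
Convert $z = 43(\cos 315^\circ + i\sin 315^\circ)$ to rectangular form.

a = r cos θ = 43 * sqrt(2)/2 = 43*sqrt(2)/2
b = r sin θ = 43 * -sqrt(2)/2 = -43*sqrt(2)/2
z = 43*sqrt(2)/2 - (43*sqrt(2)/2)i


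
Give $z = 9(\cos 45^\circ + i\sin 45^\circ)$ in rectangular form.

a = r cos θ = 9 * sqrt(2)/2 = 9*sqrt(2)/2
b = r sin θ = 9 * sqrt(2)/2 = 9*sqrt(2)/2
z = 9*sqrt(2)/2 + (9*sqrt(2)/2)i


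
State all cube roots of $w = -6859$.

|w| = 6859, arg(w) = 180°
Root modulus = 6859^(1/3) = 19
Root arguments: θ_k = (180° + 360°k)/3 for k = 0, 1, ..., 2
Roots: 19/2 + (19*sqrt(3)/2)i, -19, 19/2 - (19*sqrt(3)/2)i


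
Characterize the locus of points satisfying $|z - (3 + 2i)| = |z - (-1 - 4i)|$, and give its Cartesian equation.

|z - z1| = |z - z2| means z is equidistant from z1 and z2,
i.e. the perpendicular bisector of the segment from (3, 2) to (-1, -4) (midpoint (1, -1)).
With z = x + yi, square both sides:
(x - 3)^2 + (y - 2)^2 = (x - (-1))^2 + (y - (-4))^2
The x^2 and y^2 terms cancel: -8x + (-12)y = 17 - 13 = 4
Simplify: 2x + 3y = -1
Locus: Perpendicular bisector of the segment from (3, 2) to (-1, -4): the line 2x + 3y = -1


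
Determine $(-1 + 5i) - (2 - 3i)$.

(-1 - 2) + (5 - (-3))i = -3 + 8i


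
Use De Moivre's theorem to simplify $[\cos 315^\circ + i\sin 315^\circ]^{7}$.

By De Moivre: z^n = r^n(cos(nθ) + i sin(nθ))
= 1^7(cos(7*315°) + i sin(7*315°))
= 1(cos 45° + i sin 45°)
= sqrt(2)/2 + (sqrt(2)/2)i


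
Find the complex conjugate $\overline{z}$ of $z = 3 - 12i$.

If z = a + bi, then conjugate(z) = a - bi
conjugate(3 - 12i) = 3 + 12i


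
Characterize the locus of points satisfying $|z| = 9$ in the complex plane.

|z| = 9 means sqrt(x^2 + y^2) = 9
This is a circle of radius 9 centered at the origin


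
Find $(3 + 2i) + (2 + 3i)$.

(3 + 2) + (2 + 3)i = 5 + 5i


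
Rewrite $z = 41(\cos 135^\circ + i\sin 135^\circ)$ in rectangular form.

a = r cos θ = 41 * -sqrt(2)/2 = -41*sqrt(2)/2
b = r sin θ = 41 * sqrt(2)/2 = 41*sqrt(2)/2
z = -41*sqrt(2)/2 + (41*sqrt(2)/2)i


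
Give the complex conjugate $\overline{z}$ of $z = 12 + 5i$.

If z = a + bi, then conjugate(z) = a - bi
conjugate(12 + 5i) = 12 - 5i


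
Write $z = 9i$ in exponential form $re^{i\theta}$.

r = |z| = sqrt((0)^2 + (9)^2) = sqrt(0 + 81) = sqrt(81) = 9
a = 0 and b > 0, so z lies on the positive imaginary axis: θ = 90° = π/2
z = 9e^(i*π/2)


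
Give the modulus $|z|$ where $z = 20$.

|z| = sqrt(a^2 + b^2) = sqrt(20^2 + 0^2) = sqrt(400) = 20


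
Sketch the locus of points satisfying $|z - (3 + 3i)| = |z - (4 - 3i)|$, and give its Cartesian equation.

|z - z1| = |z - z2| means z is equidistant from z1 and z2,
i.e. the perpendicular bisector of the segment from (3, 3) to (4, -3) (midpoint (7/2, 0)).
With z = x + yi, square both sides:
(x - 3)^2 + (y - 3)^2 = (x - 4)^2 + (y - (-3))^2
The x^2 and y^2 terms cancel: 2x + (-12)y = 25 - 18 = 7
Simplify: 2x - 12y = 7
Locus: Perpendicular bisector of the segment from (3, 3) to (4, -3): the line 2x - 12y = 7


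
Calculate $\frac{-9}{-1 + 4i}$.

Multiply numerator and denominator by conjugate (-1 - 4i):
= (-9)(-1 - 4i) / ((-1)^2 + 4^2)
= (9 + 36i) / 17
= 9/17 + (36/17)i


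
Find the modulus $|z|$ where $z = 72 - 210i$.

|z| = sqrt(a^2 + b^2) = sqrt(72^2 + (-210)^2) = sqrt(49284) = 222


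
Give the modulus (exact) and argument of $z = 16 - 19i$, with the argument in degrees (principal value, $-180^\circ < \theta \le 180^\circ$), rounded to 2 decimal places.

|z| = sqrt(16^2 + (-19)^2) = sqrt(617)
arg(z) = arctan(b/a) = arctan(-19/16) (quadrant-adjusted) = -49.90°


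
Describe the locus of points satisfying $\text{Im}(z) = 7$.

Im(z) = y where z = x + yi; the equation y = 7 is satisfied by all points with that y-coordinate
Locus: Horizontal line y = 7


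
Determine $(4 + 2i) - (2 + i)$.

(4 - 2) + (2 - 1)i = 2 + i


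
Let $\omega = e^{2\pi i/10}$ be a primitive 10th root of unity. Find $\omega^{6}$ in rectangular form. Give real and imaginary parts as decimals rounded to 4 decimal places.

ω^6 = e^(2πi·6/10) = e^(i·6π/5)
= cos(6π/5) + i sin(6π/5)
= -0.8090 - 0.5878i


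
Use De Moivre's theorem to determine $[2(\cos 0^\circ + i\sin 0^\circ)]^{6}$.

By De Moivre: z^n = r^n(cos(nθ) + i sin(nθ))
= 2^6(cos(6*0°) + i sin(6*0°))
= 64(cos 0° + i sin 0°)
= 64


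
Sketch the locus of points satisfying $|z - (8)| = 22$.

|z - z0| = r describes a circle centered at z0 with radius r
Here z0 = 8 and r = 22
Locus: Circle centered at (8, 0) with radius 22


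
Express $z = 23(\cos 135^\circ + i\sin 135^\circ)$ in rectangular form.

a = r cos θ = 23 * -sqrt(2)/2 = -23*sqrt(2)/2
b = r sin θ = 23 * sqrt(2)/2 = 23*sqrt(2)/2
z = -23*sqrt(2)/2 + (23*sqrt(2)/2)i


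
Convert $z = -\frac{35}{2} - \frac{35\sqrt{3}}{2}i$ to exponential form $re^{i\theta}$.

r = |z| = sqrt((-35/2)^2 + (-35*sqrt(3)/2)^2) = sqrt(1225/4 + 3675/4) = sqrt(1225) = 35
θ = arctan(b/a) = arctan(-30.3109/-17.5) (quadrant-adjusted) = 240° = 4π/3
z = 35e^(i*4π/3)


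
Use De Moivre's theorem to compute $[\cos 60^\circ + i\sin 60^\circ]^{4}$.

By De Moivre: z^n = r^n(cos(nθ) + i sin(nθ))
= 1^4(cos(4*60°) + i sin(4*60°))
= 1(cos 240° + i sin 240°)
= -1/2 - (sqrt(3)/2)i


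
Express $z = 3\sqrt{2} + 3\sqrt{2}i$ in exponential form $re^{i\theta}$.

r = |z| = sqrt((3*sqrt(2))^2 + (3*sqrt(2))^2) = sqrt(18 + 18) = sqrt(36) = 6
θ = arctan(b/a) = arctan(4.2426/4.2426) (quadrant-adjusted) = 45° = π/4
z = 6e^(i*π/4)


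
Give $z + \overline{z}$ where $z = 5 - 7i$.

z + conjugate(z) = (a + bi) + (a - bi) = 2a
= 2 * 5 = 10


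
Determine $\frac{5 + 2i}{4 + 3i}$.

Multiply numerator and denominator by conjugate (4 - 3i):
= (5 + 2i)(4 - 3i) / (4^2 + 3^2)
= (26 - 7i) / 25
= 26/25 - (7/25)i


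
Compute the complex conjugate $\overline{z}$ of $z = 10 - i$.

If z = a + bi, then conjugate(z) = a - bi
conjugate(10 - i) = 10 + i


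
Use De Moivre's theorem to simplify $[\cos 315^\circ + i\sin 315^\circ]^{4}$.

By De Moivre: z^n = r^n(cos(nθ) + i sin(nθ))
= 1^4(cos(4*315°) + i sin(4*315°))
= 1(cos 180° + i sin 180°)
= -1


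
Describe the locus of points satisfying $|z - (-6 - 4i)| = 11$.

|z - z0| = r describes a circle centered at z0 with radius r
Here z0 = -6 - 4i and r = 11
Locus: Circle centered at (-6, -4) with radius 11


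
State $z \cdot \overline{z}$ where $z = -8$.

z * conjugate(z) = |z|^2 = a^2 + b^2
= (-8)^2 + 0^2 = 64


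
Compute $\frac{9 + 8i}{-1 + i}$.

Multiply numerator and denominator by conjugate (-1 - i):
= (9 + 8i)(-1 - i) / ((-1)^2 + 1^2)
= (-1 - 17i) / 2
= -1/2 - (17/2)i


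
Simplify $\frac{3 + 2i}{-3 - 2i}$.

Multiply numerator and denominator by conjugate (-3 + 2i):
= (3 + 2i)(-3 + 2i) / ((-3)^2 + (-2)^2)
= (-13) / 13
= -1


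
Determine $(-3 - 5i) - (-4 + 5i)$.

(-3 - (-4)) + (-5 - 5)i = 1 - 10i


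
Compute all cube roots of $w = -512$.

|w| = 512, arg(w) = 180°
Root modulus = 512^(1/3) = 8
Root arguments: θ_k = (180° + 360°k)/3 for k = 0, 1, ..., 2
Roots: 4 + 4*sqrt(3)i, -8, 4 - 4*sqrt(3)i


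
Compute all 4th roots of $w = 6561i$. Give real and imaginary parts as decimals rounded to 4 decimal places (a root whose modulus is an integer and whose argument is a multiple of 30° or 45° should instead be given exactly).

|w| = 6561, arg(w) = 90°
Root modulus = 6561^(1/4) = 9
Root arguments: θ_k = (90° + 360°k)/4 for k = 0, 1, ..., 3
Compute each root as (root modulus)(cos θ_k + i sin θ_k) using full-precision intermediates, then round to 4 decimal places.
Roots: 8.3149 + 3.4442i, -3.4442 + 8.3149i, -8.3149 - 3.4442i, 3.4442 - 8.3149i


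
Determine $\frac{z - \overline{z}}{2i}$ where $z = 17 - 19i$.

z - conjugate(z) = 2bi
(z - conjugate(z))/(2i) = 2bi/(2i) = b = -19


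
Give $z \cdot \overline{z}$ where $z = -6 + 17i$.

z * conjugate(z) = |z|^2 = a^2 + b^2
= (-6)^2 + 17^2 = 325


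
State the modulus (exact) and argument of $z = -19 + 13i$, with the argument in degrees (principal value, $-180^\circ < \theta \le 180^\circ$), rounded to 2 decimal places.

|z| = sqrt((-19)^2 + 13^2) = sqrt(530)
arg(z) = arctan(b/a) = arctan(13/-19) (quadrant-adjusted) = 145.62°


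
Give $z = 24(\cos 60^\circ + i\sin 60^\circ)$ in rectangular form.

a = r cos θ = 24 * 1/2 = 12
b = r sin θ = 24 * sqrt(3)/2 = 12*sqrt(3)
z = 12 + 12*sqrt(3)i


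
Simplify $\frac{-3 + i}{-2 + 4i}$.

Multiply numerator and denominator by conjugate (-2 - 4i):
= (-3 + i)(-2 - 4i) / ((-2)^2 + 4^2)
= (10 + 10i) / 20
Divide through by 10: (1 + i) / 2
= 1/2 + (1/2)i


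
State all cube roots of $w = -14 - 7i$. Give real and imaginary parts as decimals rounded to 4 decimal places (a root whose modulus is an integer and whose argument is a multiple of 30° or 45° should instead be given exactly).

|w| = sqrt(245) ≈ 15.652476, arg(w) ≈ 206.565051°
Root modulus = sqrt(245)^(1/3) ≈ 2.501465
Root arguments: θ_k = (arg(w) + 360°k)/3 for k = 0, 1, ..., 2
Compute each root as (root modulus)(cos θ_k + i sin θ_k) using full-precision intermediates, then round to 4 decimal places.
Roots: 0.9024 + 2.3330i, -2.4716 - 0.3851i, 1.5693 - 1.9480i


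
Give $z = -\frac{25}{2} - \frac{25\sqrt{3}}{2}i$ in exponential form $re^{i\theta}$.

r = |z| = sqrt((-25/2)^2 + (-25*sqrt(3)/2)^2) = sqrt(625/4 + 1875/4) = sqrt(625) = 25
θ = arctan(b/a) = arctan(-21.6506/-12.5) (quadrant-adjusted) = -120° = -2π/3
z = 25e^(-i*2π/3)


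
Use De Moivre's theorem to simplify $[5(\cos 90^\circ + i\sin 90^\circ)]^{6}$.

By De Moivre: z^n = r^n(cos(nθ) + i sin(nθ))
= 5^6(cos(6*90°) + i sin(6*90°))
= 15625(cos 180° + i sin 180°)
= -15625


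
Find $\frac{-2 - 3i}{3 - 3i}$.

Multiply numerator and denominator by conjugate (3 + 3i):
= (-2 - 3i)(3 + 3i) / (3^2 + (-3)^2)
= (3 - 15i) / 18
Divide through by 3: (1 - 5i) / 6
= 1/6 - (5/6)i


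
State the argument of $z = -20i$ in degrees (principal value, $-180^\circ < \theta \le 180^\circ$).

a = 0 and b < 0, so z lies on the negative imaginary axis: θ = -90°


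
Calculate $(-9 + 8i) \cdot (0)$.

(a1*a2 - b1*b2) + (a1*b2 + b1*a2)i
= (0 - 0) + (0 + 0)i
= 0


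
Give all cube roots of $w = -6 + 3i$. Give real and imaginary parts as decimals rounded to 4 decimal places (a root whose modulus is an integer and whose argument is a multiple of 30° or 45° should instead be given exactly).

|w| = sqrt(45) ≈ 6.708204, arg(w) ≈ 153.434949°
Root modulus = sqrt(45)^(1/3) ≈ 1.885973
Root arguments: θ_k = (arg(w) + 360°k)/3 for k = 0, 1, ..., 2
Compute each root as (root modulus)(cos θ_k + i sin θ_k) using full-precision intermediates, then round to 4 decimal places.
Roots: 1.1832 + 1.4687i, -1.8635 + 0.2903i, 0.6803 - 1.7590i


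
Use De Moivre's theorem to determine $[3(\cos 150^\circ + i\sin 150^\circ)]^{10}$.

By De Moivre: z^n = r^n(cos(nθ) + i sin(nθ))
= 3^10(cos(10*150°) + i sin(10*150°))
= 59049(cos 60° + i sin 60°)
= 59049/2 + (59049*sqrt(3)/2)i


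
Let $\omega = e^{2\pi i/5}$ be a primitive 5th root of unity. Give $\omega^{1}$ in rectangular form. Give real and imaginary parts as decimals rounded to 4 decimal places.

ω^1 = e^(2πi·1/5) = e^(i·2π/5)
= cos(2π/5) + i sin(2π/5)
= 0.3090 + 0.9511i


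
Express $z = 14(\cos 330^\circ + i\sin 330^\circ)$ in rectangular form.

a = r cos θ = 14 * sqrt(3)/2 = 7*sqrt(3)
b = r sin θ = 14 * -1/2 = -7
z = 7*sqrt(3) - 7i


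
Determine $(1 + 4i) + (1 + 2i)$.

(1 + 1) + (4 + 2)i = 2 + 6i


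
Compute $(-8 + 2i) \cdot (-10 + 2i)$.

(a1*a2 - b1*b2) + (a1*b2 + b1*a2)i
= (80 - 4) + (-16 + (-20))i
= 76 - 36i


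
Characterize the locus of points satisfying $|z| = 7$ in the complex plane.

|z| = 7 means sqrt(x^2 + y^2) = 7
This is a circle of radius 7 centered at the origin


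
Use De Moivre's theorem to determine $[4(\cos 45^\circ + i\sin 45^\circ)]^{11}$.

By De Moivre: z^n = r^n(cos(nθ) + i sin(nθ))
= 4^11(cos(11*45°) + i sin(11*45°))
= 4194304(cos 135° + i sin 135°)
= -2097152*sqrt(2) + 2097152*sqrt(2)i


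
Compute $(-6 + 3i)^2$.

(a + bi)^2 = a^2 - b^2 + 2abi
= (-6)^2 - 3^2 + 2*(-6)*3i
= 27 - 36i


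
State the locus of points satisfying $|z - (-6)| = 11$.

|z - z0| = r describes a circle centered at z0 with radius r
Here z0 = -6 and r = 11
Locus: Circle centered at (-6, 0) with radius 11


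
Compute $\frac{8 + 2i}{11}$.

Divisor is real, so divide each part by 11:
= 8/11 + (2/11)i


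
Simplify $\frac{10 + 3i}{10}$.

Divisor is real, so divide each part by 10:
= 1 + (3/10)i


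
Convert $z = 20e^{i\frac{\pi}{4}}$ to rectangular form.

a = r cos θ = 20 * sqrt(2)/2 = 10*sqrt(2)
b = r sin θ = 20 * sqrt(2)/2 = 10*sqrt(2)
z = 10*sqrt(2) + 10*sqrt(2)i


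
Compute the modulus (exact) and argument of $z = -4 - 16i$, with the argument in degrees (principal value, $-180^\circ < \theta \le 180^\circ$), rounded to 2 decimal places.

|z| = sqrt((-4)^2 + (-16)^2) = sqrt(272)
arg(z) = arctan(b/a) = arctan(-16/-4) (quadrant-adjusted) = -104.04°


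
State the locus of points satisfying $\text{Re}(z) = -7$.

Re(z) = x where z = x + yi; the equation x = -7 is satisfied by all points with that x-coordinate
Locus: Vertical line x = -7


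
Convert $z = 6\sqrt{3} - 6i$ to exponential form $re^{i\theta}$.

r = |z| = sqrt((6*sqrt(3))^2 + (-6)^2) = sqrt(108 + 36) = sqrt(144) = 12
θ = arctan(b/a) = arctan(-6/10.3923) (quadrant-adjusted) = -30° = -π/6
z = 12e^(-i*π/6)


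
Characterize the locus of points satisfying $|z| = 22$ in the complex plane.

|z| = 22 means sqrt(x^2 + y^2) = 22
This is a circle of radius 22 centered at the origin


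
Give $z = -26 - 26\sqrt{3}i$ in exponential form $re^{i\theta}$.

r = |z| = sqrt((-26)^2 + (-26*sqrt(3))^2) = sqrt(676 + 2028) = sqrt(2704) = 52
θ = arctan(b/a) = arctan(-45.0333/-26) (quadrant-adjusted) = 240° = 4π/3
z = 52e^(i*4π/3)


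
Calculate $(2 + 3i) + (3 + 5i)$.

(2 + 3) + (3 + 5)i = 5 + 8i


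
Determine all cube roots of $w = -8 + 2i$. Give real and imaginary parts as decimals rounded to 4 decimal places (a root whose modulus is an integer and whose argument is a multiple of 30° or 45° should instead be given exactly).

|w| = sqrt(68) ≈ 8.246211, arg(w) ≈ 165.963757°
Root modulus = sqrt(68)^(1/3) ≈ 2.020311
Root arguments: θ_k = (arg(w) + 360°k)/3 for k = 0, 1, ..., 2
Compute each root as (root modulus)(cos θ_k + i sin θ_k) using full-precision intermediates, then round to 4 decimal places.
Roots: 1.1495 + 1.6614i, -2.0136 + 0.1648i, 0.8641 - 1.8262i


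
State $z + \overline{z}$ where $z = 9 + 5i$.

z + conjugate(z) = (a + bi) + (a - bi) = 2a
= 2 * 9 = 18


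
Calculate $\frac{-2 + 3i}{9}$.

Divisor is real, so divide each part by 9:
= -2/9 + (1/3)i


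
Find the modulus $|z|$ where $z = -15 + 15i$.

|z| = sqrt(a^2 + b^2) = sqrt((-15)^2 + 15^2) = sqrt(450) = sqrt(450)
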